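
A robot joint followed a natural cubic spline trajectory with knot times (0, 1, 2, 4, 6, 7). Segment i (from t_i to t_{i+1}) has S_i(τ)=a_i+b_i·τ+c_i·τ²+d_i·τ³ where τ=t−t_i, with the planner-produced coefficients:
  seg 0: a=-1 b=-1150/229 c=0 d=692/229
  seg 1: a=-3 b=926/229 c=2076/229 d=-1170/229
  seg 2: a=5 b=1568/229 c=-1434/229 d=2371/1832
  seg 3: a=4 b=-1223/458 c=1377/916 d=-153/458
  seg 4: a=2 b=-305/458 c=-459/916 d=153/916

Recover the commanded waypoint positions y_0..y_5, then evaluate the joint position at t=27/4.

y_0 = S_0(0) = a_0 = -1
y_1 = S_1(0) = a_1 = -3
y_2 = S_2(0) = a_2 = 5
y_3 = S_3(0) = a_3 = 4
y_4 = S_4(0) = a_4 = 2
y_5 = S_4(1) = 1
t_q=27/4 is in segment 4 (τ=3/4); S_4(τ)=75575/58624

y_0=-1 y_1=-3 y_2=5 y_3=4 y_4=2 y_5=1
S(27/4) = 75575/58624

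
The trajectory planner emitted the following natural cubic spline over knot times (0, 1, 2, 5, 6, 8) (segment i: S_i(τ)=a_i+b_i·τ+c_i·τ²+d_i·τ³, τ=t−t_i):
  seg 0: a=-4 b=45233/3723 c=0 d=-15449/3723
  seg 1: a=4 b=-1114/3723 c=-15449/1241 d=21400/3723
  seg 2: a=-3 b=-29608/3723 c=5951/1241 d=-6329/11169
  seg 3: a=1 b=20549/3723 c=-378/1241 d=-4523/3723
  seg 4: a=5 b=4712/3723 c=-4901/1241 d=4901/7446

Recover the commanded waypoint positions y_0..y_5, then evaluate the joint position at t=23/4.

y_0 = S_0(0) = a_0 = -4
y_1 = S_1(0) = a_1 = 4
y_2 = S_2(0) = a_2 = -3
y_3 = S_3(0) = a_3 = 1
y_4 = S_4(0) = a_4 = 5
y_5 = S_4(2) = -3
t_q=23/4 is in segment 3 (τ=3/4); S_3(τ)=353893/79424

y_0=-4 y_1=4 y_2=-3 y_3=1 y_4=5 y_5=-3
S(23/4) = 353893/79424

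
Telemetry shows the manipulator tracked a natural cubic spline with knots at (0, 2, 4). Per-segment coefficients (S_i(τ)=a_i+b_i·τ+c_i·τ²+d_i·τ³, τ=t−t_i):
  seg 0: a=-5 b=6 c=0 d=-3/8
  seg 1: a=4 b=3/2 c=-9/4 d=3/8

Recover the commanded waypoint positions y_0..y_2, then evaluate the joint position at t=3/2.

y_0=-5 y_1=4 y_2=1
S(3/2) = 175/64

y_0 = S_0(0) = a_0 = -5
y_1 = S_1(0) = a_1 = 4
y_2 = S_1(2) = 1
t_q=3/2 is in segment 0 (τ=3/2); S_0(τ)=175/64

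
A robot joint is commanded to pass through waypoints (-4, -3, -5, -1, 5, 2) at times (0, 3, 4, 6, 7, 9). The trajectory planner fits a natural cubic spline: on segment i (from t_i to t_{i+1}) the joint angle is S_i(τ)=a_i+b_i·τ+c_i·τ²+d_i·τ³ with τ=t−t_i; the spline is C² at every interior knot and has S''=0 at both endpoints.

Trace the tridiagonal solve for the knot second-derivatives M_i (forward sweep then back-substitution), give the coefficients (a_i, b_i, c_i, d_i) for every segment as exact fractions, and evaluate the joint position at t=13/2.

Δ: Δ0=1/3, Δ1=-2, Δ2=2, Δ3=6, Δ4=-3/2
row 1: diag=8, rhs=-14; c'=1/8, d'=-7/4
row 2: denom=6−1·1/8=47/8; d'=(24−1·-7/4)/(47/8)=206/47
row 3: denom=6−2·16/47=250/47; d'=(24−2·206/47)/(250/47)=358/125
row 4: denom=6−1·47/250=1453/250; d'=(-45−1·358/125)/(1453/250)=-11966/1453
back: M4=-11966/1453
back: M3=358/125−47/250·-11966/1453=6411/1453
back: M2=206/47−16/47·6411/1453=4186/1453
back: M1=-7/4−1/8·4186/1453=-3066/1453
M: M0=0, M1=-3066/1453, M2=4186/1453, M3=6411/1453, M4=-11966/1453, M5=0
seg 0: a=-4, c=M0/2=0, d=(M1−M0)/(6·3)=-511/4359, b=Δ0−h0·(2M0+M1)/6=6052/4359
seg 1: a=-3, c=M1/2=-1533/1453, d=(M2−M1)/(6·1)=3626/4359, b=Δ1−h1·(2M1+M2)/6=-7745/4359
seg 2: a=-5, c=M2/2=2093/1453, d=(M3−M2)/(6·2)=2225/17436, b=Δ2−h2·(2M2+M3)/6=-6065/4359
seg 3: a=-1, c=M3/2=6411/2906, d=(M4−M3)/(6·1)=-18377/8718, b=Δ3−h3·(2M3+M4)/6=25726/4359
seg 4: a=5, c=M4/2=-5983/1453, d=(M5−M4)/(6·2)=5983/8718, b=Δ4−h4·(2M4+M5)/6=34787/8718
t_q=13/2 → seg 3, τ=1/2; S=-1+25726/4359·τ+6411/2906·τ²+-18377/8718·τ³=52051/23248

  seg 0: a=-4 b=6052/4359 c=0 d=-511/4359
  seg 1: a=-3 b=-7745/4359 c=-1533/1453 d=3626/4359
  seg 2: a=-5 b=-6065/4359 c=2093/1453 d=2225/17436
  seg 3: a=-1 b=25726/4359 c=6411/2906 d=-18377/8718
  seg 4: a=5 b=34787/8718 c=-5983/1453 d=5983/8718
S(13/2) = 52051/23248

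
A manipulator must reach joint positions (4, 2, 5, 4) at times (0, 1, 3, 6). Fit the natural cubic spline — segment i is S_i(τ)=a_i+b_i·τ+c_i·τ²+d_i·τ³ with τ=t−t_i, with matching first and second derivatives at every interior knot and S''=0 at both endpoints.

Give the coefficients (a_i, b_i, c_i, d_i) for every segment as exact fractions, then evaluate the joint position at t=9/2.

  seg 0: a=4 b=-113/42 c=0 d=29/42
  seg 1: a=2 b=-13/21 c=29/14 d=-85/168
  seg 2: a=5 b=67/42 c=-27/28 d=3/28
S(9/2) = 1251/224

Δ: Δ0=-2, Δ1=3/2, Δ2=-1/3
row 1: diag=6, rhs=21; c'=1/3, d'=7/2
row 2: denom=10−2·1/3=28/3; d'=(-11−2·7/2)/(28/3)=-27/14
back: M2=-27/14
back: M1=7/2−1/3·-27/14=29/7
M: M0=0, M1=29/7, M2=-27/14, M3=0
seg 0: a=4, c=M0/2=0, d=(M1−M0)/(6·1)=29/42, b=Δ0−h0·(2M0+M1)/6=-113/42
seg 1: a=2, c=M1/2=29/14, d=(M2−M1)/(6·2)=-85/168, b=Δ1−h1·(2M1+M2)/6=-13/21
seg 2: a=5, c=M2/2=-27/28, d=(M3−M2)/(6·3)=3/28, b=Δ2−h2·(2M2+M3)/6=67/42
t_q=9/2 → seg 2, τ=3/2; S=5+67/42·τ+-27/28·τ²+3/28·τ³=1251/224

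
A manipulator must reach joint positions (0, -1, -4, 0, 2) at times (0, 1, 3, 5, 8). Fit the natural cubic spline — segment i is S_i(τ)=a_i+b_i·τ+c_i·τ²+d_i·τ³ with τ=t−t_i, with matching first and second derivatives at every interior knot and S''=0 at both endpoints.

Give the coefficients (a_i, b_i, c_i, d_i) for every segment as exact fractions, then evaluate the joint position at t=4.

  seg 0: a=0 b=-227/312 c=0 d=-85/312
  seg 1: a=-1 b=-241/156 c=-85/104 d=131/312
  seg 2: a=-4 b=35/156 c=177/104 d=-127/312
  seg 3: a=0 b=335/156 c=-77/104 d=77/936
S(4) = -129/52

Δ: Δ0=-1, Δ1=-3/2, Δ2=2, Δ3=2/3
row 1: diag=6, rhs=-3; c'=1/3, d'=-1/2
row 2: denom=8−2·1/3=22/3; d'=(21−2·-1/2)/(22/3)=3
row 3: denom=10−2·3/11=104/11; d'=(-8−2·3)/(104/11)=-77/52
back: M3=-77/52
back: M2=3−3/11·-77/52=177/52
back: M1=-1/2−1/3·177/52=-85/52
M: M0=0, M1=-85/52, M2=177/52, M3=-77/52, M4=0
seg 0: a=0, c=M0/2=0, d=(M1−M0)/(6·1)=-85/312, b=Δ0−h0·(2M0+M1)/6=-227/312
seg 1: a=-1, c=M1/2=-85/104, d=(M2−M1)/(6·2)=131/312, b=Δ1−h1·(2M1+M2)/6=-241/156
seg 2: a=-4, c=M2/2=177/104, d=(M3−M2)/(6·2)=-127/312, b=Δ2−h2·(2M2+M3)/6=35/156
seg 3: a=0, c=M3/2=-77/104, d=(M4−M3)/(6·3)=77/936, b=Δ3−h3·(2M3+M4)/6=335/156
t_q=4 → seg 2, τ=1; S=-4+35/156·τ+177/104·τ²+-127/312·τ³=-129/52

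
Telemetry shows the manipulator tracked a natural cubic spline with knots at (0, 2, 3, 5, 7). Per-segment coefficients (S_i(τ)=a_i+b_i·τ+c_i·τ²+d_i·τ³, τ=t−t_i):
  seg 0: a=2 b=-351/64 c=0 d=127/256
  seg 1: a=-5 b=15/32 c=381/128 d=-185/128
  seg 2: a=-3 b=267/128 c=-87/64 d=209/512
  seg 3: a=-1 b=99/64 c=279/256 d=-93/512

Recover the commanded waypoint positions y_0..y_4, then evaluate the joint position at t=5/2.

y_0=2 y_1=-5 y_2=-3 y_3=-1 y_4=5
S(5/2) = -4303/1024

y_0 = S_0(0) = a_0 = 2
y_1 = S_1(0) = a_1 = -5
y_2 = S_2(0) = a_2 = -3
y_3 = S_3(0) = a_3 = -1
y_4 = S_3(2) = 5
t_q=5/2 is in segment 1 (τ=1/2); S_1(τ)=-4303/1024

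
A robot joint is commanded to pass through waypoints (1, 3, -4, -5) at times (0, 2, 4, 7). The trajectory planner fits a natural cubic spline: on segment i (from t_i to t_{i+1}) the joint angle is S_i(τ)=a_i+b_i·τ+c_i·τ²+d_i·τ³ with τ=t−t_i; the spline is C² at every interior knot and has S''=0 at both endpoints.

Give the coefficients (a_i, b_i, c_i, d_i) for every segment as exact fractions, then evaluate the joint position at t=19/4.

  seg 0: a=1 b=134/57 c=0 d=-77/228
  seg 1: a=3 b=-97/57 c=-77/38 d=257/456
  seg 2: a=-4 b=-347/114 c=103/76 d=-103/684
S(19/4) = -27161/4864

Δ: Δ0=1, Δ1=-7/2, Δ2=-1/3
row 1: diag=8, rhs=-27; c'=1/4, d'=-27/8
row 2: denom=10−2·1/4=19/2; d'=(19−2·-27/8)/(19/2)=103/38
back: M2=103/38
back: M1=-27/8−1/4·103/38=-77/19
M: M0=0, M1=-77/19, M2=103/38, M3=0
seg 0: a=1, c=M0/2=0, d=(M1−M0)/(6·2)=-77/228, b=Δ0−h0·(2M0+M1)/6=134/57
seg 1: a=3, c=M1/2=-77/38, d=(M2−M1)/(6·2)=257/456, b=Δ1−h1·(2M1+M2)/6=-97/57
seg 2: a=-4, c=M2/2=103/76, d=(M3−M2)/(6·3)=-103/684, b=Δ2−h2·(2M2+M3)/6=-347/114
t_q=19/4 → seg 2, τ=3/4; S=-4+-347/114·τ+103/76·τ²+-103/684·τ³=-27161/4864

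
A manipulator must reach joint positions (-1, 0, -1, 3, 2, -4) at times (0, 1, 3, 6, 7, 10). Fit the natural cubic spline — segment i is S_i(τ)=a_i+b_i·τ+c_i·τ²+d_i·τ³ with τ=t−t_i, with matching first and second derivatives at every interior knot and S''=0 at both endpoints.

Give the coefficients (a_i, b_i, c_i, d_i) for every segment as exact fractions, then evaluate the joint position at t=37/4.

Δ: Δ0=1, Δ1=-1/2, Δ2=4/3, Δ3=-1, Δ4=-2
row 1: diag=6, rhs=-9; c'=1/3, d'=-3/2
row 2: denom=10−2·1/3=28/3; d'=(11−2·-3/2)/(28/3)=3/2
row 3: denom=8−3·9/28=197/28; d'=(-14−3·3/2)/(197/28)=-518/197
row 4: denom=8−1·28/197=1548/197; d'=(-6−1·-518/197)/(1548/197)=-166/387
back: M4=-166/387
back: M3=-518/197−28/197·-166/387=-994/387
back: M2=3/2−9/28·-994/387=100/43
back: M1=-3/2−1/3·100/43=-587/258
M: M0=0, M1=-587/258, M2=100/43, M3=-994/387, M4=-166/387, M5=0
seg 0: a=-1, c=M0/2=0, d=(M1−M0)/(6·1)=-587/1548, b=Δ0−h0·(2M0+M1)/6=2135/1548
seg 1: a=0, c=M1/2=-587/516, d=(M2−M1)/(6·2)=1187/3096, b=Δ1−h1·(2M1+M2)/6=187/774
seg 2: a=-1, c=M2/2=50/43, d=(M3−M2)/(6·3)=-947/3483, b=Δ2−h2·(2M2+M3)/6=113/387
seg 3: a=3, c=M3/2=-497/387, d=(M4−M3)/(6·1)=46/129, b=Δ3−h3·(2M3+M4)/6=-28/387
seg 4: a=2, c=M4/2=-83/387, d=(M5−M4)/(6·3)=83/3483, b=Δ4−h4·(2M4+M5)/6=-608/387
t_q=37/4 → seg 4, τ=9/4; S=2+-608/387·τ+-83/387·τ²+83/3483·τ³=-6465/2752

  seg 0: a=-1 b=2135/1548 c=0 d=-587/1548
  seg 1: a=0 b=187/774 c=-587/516 d=1187/3096
  seg 2: a=-1 b=113/387 c=50/43 d=-947/3483
  seg 3: a=3 b=-28/387 c=-497/387 d=46/129
  seg 4: a=2 b=-608/387 c=-83/387 d=83/3483
S(37/4) = -6465/2752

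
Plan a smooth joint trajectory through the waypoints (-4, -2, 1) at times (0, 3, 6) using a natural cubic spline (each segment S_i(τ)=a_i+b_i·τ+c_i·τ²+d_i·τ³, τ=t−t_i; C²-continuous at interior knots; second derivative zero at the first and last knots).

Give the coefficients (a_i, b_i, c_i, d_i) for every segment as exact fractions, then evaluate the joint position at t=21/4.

Δ: Δ0=2/3, Δ1=1
row 1: diag=12, rhs=2; c'=1/4, d'=1/6
back: M1=1/6
M: M0=0, M1=1/6, M2=0
seg 0: a=-4, c=M0/2=0, d=(M1−M0)/(6·3)=1/108, b=Δ0−h0·(2M0+M1)/6=7/12
seg 1: a=-2, c=M1/2=1/12, d=(M2−M1)/(6·3)=-1/108, b=Δ1−h1·(2M1+M2)/6=5/6
t_q=21/4 → seg 1, τ=9/4; S=-2+5/6·τ+1/12·τ²+-1/108·τ³=49/256

  seg 0: a=-4 b=7/12 c=0 d=1/108
  seg 1: a=-2 b=5/6 c=1/12 d=-1/108
S(21/4) = 49/256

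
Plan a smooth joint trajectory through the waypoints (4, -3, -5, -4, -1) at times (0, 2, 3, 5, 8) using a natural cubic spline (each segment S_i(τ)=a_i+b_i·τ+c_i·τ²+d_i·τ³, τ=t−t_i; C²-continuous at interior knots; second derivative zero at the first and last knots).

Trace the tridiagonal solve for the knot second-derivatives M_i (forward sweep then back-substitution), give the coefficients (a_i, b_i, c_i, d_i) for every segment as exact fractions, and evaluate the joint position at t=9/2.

  seg 0: a=4 b=-1261/326 c=0 d=15/163
  seg 1: a=-3 b=-901/326 c=90/163 d=69/326
  seg 2: a=-5 b=-167/163 c=387/326 d=-277/1304
  seg 3: a=-4 b=383/326 c=-57/652 d=19/1956
S(9/2) = -47807/10432

Δ: Δ0=-7/2, Δ1=-2, Δ2=1/2, Δ3=1
row 1: diag=6, rhs=9; c'=1/6, d'=3/2
row 2: denom=6−1·1/6=35/6; d'=(15−1·3/2)/(35/6)=81/35
row 3: denom=10−2·12/35=326/35; d'=(3−2·81/35)/(326/35)=-57/326
back: M3=-57/326
back: M2=81/35−12/35·-57/326=387/163
back: M1=3/2−1/6·387/163=180/163
M: M0=0, M1=180/163, M2=387/163, M3=-57/326, M4=0
seg 0: a=4, c=M0/2=0, d=(M1−M0)/(6·2)=15/163, b=Δ0−h0·(2M0+M1)/6=-1261/326
seg 1: a=-3, c=M1/2=90/163, d=(M2−M1)/(6·1)=69/326, b=Δ1−h1·(2M1+M2)/6=-901/326
seg 2: a=-5, c=M2/2=387/326, d=(M3−M2)/(6·2)=-277/1304, b=Δ2−h2·(2M2+M3)/6=-167/163
seg 3: a=-4, c=M3/2=-57/652, d=(M4−M3)/(6·3)=19/1956, b=Δ3−h3·(2M3+M4)/6=383/326
t_q=9/2 → seg 2, τ=3/2; S=-5+-167/163·τ+387/326·τ²+-277/1304·τ³=-47807/10432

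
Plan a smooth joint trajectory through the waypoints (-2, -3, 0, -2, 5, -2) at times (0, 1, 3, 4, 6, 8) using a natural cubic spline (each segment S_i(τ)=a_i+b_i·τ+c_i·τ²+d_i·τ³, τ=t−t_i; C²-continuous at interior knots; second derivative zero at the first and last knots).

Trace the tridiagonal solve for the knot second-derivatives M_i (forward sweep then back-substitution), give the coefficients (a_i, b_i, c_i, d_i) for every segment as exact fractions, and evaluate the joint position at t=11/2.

Δ: Δ0=-1, Δ1=3/2, Δ2=-2, Δ3=7/2, Δ4=-7/2
row 1: diag=6, rhs=15; c'=1/3, d'=5/2
row 2: denom=6−2·1/3=16/3; d'=(-21−2·5/2)/(16/3)=-39/8
row 3: denom=6−1·3/16=93/16; d'=(33−1·-39/8)/(93/16)=202/31
row 4: denom=8−2·32/93=680/93; d'=(-42−2·202/31)/(680/93)=-2559/340
back: M4=-2559/340
back: M3=202/31−32/93·-2559/340=774/85
back: M2=-39/8−3/16·774/85=-1119/170
back: M1=5/2−1/3·-1119/170=399/85
M: M0=0, M1=399/85, M2=-1119/170, M3=774/85, M4=-2559/340, M5=0
seg 0: a=-2, c=M0/2=0, d=(M1−M0)/(6·1)=133/170, b=Δ0−h0·(2M0+M1)/6=-303/170
seg 1: a=-3, c=M1/2=399/170, d=(M2−M1)/(6·2)=-639/680, b=Δ1−h1·(2M1+M2)/6=48/85
seg 2: a=0, c=M2/2=-1119/340, d=(M3−M2)/(6·1)=889/340, b=Δ2−h2·(2M2+M3)/6=-45/34
seg 3: a=-2, c=M3/2=387/85, d=(M4−M3)/(6·2)=-377/272, b=Δ3−h3·(2M3+M4)/6=-21/340
seg 4: a=5, c=M4/2=-2559/680, d=(M5−M4)/(6·2)=853/1360, b=Δ4−h4·(2M4+M5)/6=129/85
t_q=11/2 → seg 3, τ=3/2; S=-2+-21/340·τ+387/85·τ²+-377/272·τ³=37793/10880

  seg 0: a=-2 b=-303/170 c=0 d=133/170
  seg 1: a=-3 b=48/85 c=399/170 d=-639/680
  seg 2: a=0 b=-45/34 c=-1119/340 d=889/340
  seg 3: a=-2 b=-21/340 c=387/85 d=-377/272
  seg 4: a=5 b=129/85 c=-2559/680 d=853/1360
S(11/2) = 37793/10880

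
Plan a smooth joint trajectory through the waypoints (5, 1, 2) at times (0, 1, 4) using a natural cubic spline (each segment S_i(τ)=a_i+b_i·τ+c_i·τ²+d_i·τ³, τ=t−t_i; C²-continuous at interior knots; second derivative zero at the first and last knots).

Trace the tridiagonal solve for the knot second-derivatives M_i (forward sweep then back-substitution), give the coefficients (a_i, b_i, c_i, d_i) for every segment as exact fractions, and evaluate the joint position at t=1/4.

Δ: Δ0=-4, Δ1=1/3
row 1: diag=8, rhs=26; c'=3/8, d'=13/4
back: M1=13/4
M: M0=0, M1=13/4, M2=0
seg 0: a=5, c=M0/2=0, d=(M1−M0)/(6·1)=13/24, b=Δ0−h0·(2M0+M1)/6=-109/24
seg 1: a=1, c=M1/2=13/8, d=(M2−M1)/(6·3)=-13/72, b=Δ1−h1·(2M1+M2)/6=-35/12
t_q=1/4 → seg 0, τ=1/4; S=5+-109/24·τ+0·τ²+13/24·τ³=1983/512

  seg 0: a=5 b=-109/24 c=0 d=13/24
  seg 1: a=1 b=-35/12 c=13/8 d=-13/72
S(1/4) = 1983/512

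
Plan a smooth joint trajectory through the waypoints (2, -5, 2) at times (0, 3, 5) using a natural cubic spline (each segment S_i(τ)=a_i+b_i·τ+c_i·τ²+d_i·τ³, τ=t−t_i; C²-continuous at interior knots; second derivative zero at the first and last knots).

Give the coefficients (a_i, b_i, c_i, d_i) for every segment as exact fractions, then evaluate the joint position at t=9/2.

  seg 0: a=2 b=-49/12 c=0 d=7/36
  seg 1: a=-5 b=7/6 c=7/4 d=-7/24
S(9/2) = -19/64

Δ: Δ0=-7/3, Δ1=7/2
row 1: diag=10, rhs=35; c'=1/5, d'=7/2
back: M1=7/2
M: M0=0, M1=7/2, M2=0
seg 0: a=2, c=M0/2=0, d=(M1−M0)/(6·3)=7/36, b=Δ0−h0·(2M0+M1)/6=-49/12
seg 1: a=-5, c=M1/2=7/4, d=(M2−M1)/(6·2)=-7/24, b=Δ1−h1·(2M1+M2)/6=7/6
t_q=9/2 → seg 1, τ=3/2; S=-5+7/6·τ+7/4·τ²+-7/24·τ³=-19/64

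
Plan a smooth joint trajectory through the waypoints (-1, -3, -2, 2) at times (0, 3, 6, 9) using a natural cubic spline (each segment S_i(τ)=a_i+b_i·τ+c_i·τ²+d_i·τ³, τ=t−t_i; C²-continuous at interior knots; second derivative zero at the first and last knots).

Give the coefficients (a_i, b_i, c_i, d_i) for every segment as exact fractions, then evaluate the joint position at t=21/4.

Δ: Δ0=-2/3, Δ1=1/3, Δ2=4/3
row 1: diag=12, rhs=6; c'=1/4, d'=1/2
row 2: denom=12−3·1/4=45/4; d'=(6−3·1/2)/(45/4)=2/5
back: M2=2/5
back: M1=1/2−1/4·2/5=2/5
M: M0=0, M1=2/5, M2=2/5, M3=0
seg 0: a=-1, c=M0/2=0, d=(M1−M0)/(6·3)=1/45, b=Δ0−h0·(2M0+M1)/6=-13/15
seg 1: a=-3, c=M1/2=1/5, d=(M2−M1)/(6·3)=0, b=Δ1−h1·(2M1+M2)/6=-4/15
seg 2: a=-2, c=M2/2=1/5, d=(M3−M2)/(6·3)=-1/45, b=Δ2−h2·(2M2+M3)/6=14/15
t_q=21/4 → seg 1, τ=9/4; S=-3+-4/15·τ+1/5·τ²+0·τ³=-207/80

  seg 0: a=-1 b=-13/15 c=0 d=1/45
  seg 1: a=-3 b=-4/15 c=1/5 d=0
  seg 2: a=-2 b=14/15 c=1/5 d=-1/45
S(21/4) = -207/80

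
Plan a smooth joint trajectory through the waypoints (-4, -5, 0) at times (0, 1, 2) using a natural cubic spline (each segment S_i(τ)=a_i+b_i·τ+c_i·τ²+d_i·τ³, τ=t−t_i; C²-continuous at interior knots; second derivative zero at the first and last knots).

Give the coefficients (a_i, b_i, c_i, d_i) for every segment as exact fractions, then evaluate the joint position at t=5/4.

  seg 0: a=-4 b=-5/2 c=0 d=3/2
  seg 1: a=-5 b=2 c=9/2 d=-3/2
S(5/4) = -543/128

Δ: Δ0=-1, Δ1=5
row 1: diag=4, rhs=36; c'=1/4, d'=9
back: M1=9
M: M0=0, M1=9, M2=0
seg 0: a=-4, c=M0/2=0, d=(M1−M0)/(6·1)=3/2, b=Δ0−h0·(2M0+M1)/6=-5/2
seg 1: a=-5, c=M1/2=9/2, d=(M2−M1)/(6·1)=-3/2, b=Δ1−h1·(2M1+M2)/6=2
t_q=5/4 → seg 1, τ=1/4; S=-5+2·τ+9/2·τ²+-3/2·τ³=-543/128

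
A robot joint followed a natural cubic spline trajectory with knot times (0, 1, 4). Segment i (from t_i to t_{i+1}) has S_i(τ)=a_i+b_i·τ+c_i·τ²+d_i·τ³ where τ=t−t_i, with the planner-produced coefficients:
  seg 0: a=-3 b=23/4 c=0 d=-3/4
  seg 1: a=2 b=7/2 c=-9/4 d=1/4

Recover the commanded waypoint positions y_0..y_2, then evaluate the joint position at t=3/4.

y_0=-3 y_1=2 y_2=-1
S(3/4) = 255/256

y_0 = S_0(0) = a_0 = -3
y_1 = S_1(0) = a_1 = 2
y_2 = S_1(3) = -1
t_q=3/4 is in segment 0 (τ=3/4); S_0(τ)=255/256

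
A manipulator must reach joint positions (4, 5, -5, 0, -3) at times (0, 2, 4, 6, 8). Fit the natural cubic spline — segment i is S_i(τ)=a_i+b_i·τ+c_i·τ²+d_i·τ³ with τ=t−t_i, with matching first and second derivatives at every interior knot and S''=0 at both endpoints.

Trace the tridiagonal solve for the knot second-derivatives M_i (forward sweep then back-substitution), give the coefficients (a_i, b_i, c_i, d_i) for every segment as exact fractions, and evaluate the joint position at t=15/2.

Δ: Δ0=1/2, Δ1=-5, Δ2=5/2, Δ3=-3/2
row 1: diag=8, rhs=-33; c'=1/4, d'=-33/8
row 2: denom=8−2·1/4=15/2; d'=(45−2·-33/8)/(15/2)=71/10
row 3: denom=8−2·4/15=112/15; d'=(-24−2·71/10)/(112/15)=-573/112
back: M3=-573/112
back: M2=71/10−4/15·-573/112=237/28
back: M1=-33/8−1/4·237/28=-699/112
M: M0=0, M1=-699/112, M2=237/28, M3=-573/112, M4=0
seg 0: a=4, c=M0/2=0, d=(M1−M0)/(6·2)=-233/448, b=Δ0−h0·(2M0+M1)/6=289/112
seg 1: a=5, c=M1/2=-699/224, d=(M2−M1)/(6·2)=549/448, b=Δ1−h1·(2M1+M2)/6=-205/56
seg 2: a=-5, c=M2/2=237/56, d=(M3−M2)/(6·2)=-507/448, b=Δ2−h2·(2M2+M3)/6=-23/16
seg 3: a=0, c=M3/2=-573/224, d=(M4−M3)/(6·2)=191/448, b=Δ3−h3·(2M3+M4)/6=107/56
t_q=15/2 → seg 3, τ=3/2; S=0+107/56·τ+-573/224·τ²+191/448·τ³=-5199/3584

  seg 0: a=4 b=289/112 c=0 d=-233/448
  seg 1: a=5 b=-205/56 c=-699/224 d=549/448
  seg 2: a=-5 b=-23/16 c=237/56 d=-507/448
  seg 3: a=0 b=107/56 c=-573/224 d=191/448
S(15/2) = -5199/3584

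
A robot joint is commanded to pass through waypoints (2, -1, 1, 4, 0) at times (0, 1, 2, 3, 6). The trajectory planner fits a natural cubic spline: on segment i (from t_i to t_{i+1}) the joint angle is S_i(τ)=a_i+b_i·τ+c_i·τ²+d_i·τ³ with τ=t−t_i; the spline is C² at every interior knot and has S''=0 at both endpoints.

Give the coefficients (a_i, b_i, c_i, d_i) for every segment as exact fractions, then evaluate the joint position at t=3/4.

Δ: Δ0=-3, Δ1=2, Δ2=3, Δ3=-4/3
row 1: diag=4, rhs=30; c'=1/4, d'=15/2
row 2: denom=4−1·1/4=15/4; d'=(6−1·15/2)/(15/4)=-2/5
row 3: denom=8−1·4/15=116/15; d'=(-26−1·-2/5)/(116/15)=-96/29
back: M3=-96/29
back: M2=-2/5−4/15·-96/29=14/29
back: M1=15/2−1/4·14/29=214/29
M: M0=0, M1=214/29, M2=14/29, M3=-96/29, M4=0
seg 0: a=2, c=M0/2=0, d=(M1−M0)/(6·1)=107/87, b=Δ0−h0·(2M0+M1)/6=-368/87
seg 1: a=-1, c=M1/2=107/29, d=(M2−M1)/(6·1)=-100/87, b=Δ1−h1·(2M1+M2)/6=-47/87
seg 2: a=1, c=M2/2=7/29, d=(M3−M2)/(6·1)=-55/87, b=Δ2−h2·(2M2+M3)/6=295/87
seg 3: a=4, c=M3/2=-48/29, d=(M4−M3)/(6·3)=16/87, b=Δ3−h3·(2M3+M4)/6=172/87
t_q=3/4 → seg 0, τ=3/4; S=2+-368/87·τ+0·τ²+107/87·τ³=-1213/1856

  seg 0: a=2 b=-368/87 c=0 d=107/87
  seg 1: a=-1 b=-47/87 c=107/29 d=-100/87
  seg 2: a=1 b=295/87 c=7/29 d=-55/87
  seg 3: a=4 b=172/87 c=-48/29 d=16/87
S(3/4) = -1213/1856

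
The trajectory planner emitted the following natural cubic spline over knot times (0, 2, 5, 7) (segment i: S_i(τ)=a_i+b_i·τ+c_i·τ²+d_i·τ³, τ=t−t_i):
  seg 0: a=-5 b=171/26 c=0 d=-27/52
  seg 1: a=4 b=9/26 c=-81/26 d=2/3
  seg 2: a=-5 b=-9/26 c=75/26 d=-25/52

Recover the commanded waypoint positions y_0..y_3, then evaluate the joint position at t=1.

y_0=-5 y_1=4 y_2=-5 y_3=2
S(1) = 55/52

y_0 = S_0(0) = a_0 = -5
y_1 = S_1(0) = a_1 = 4
y_2 = S_2(0) = a_2 = -5
y_3 = S_2(2) = 2
t_q=1 is in segment 0 (τ=1); S_0(τ)=55/52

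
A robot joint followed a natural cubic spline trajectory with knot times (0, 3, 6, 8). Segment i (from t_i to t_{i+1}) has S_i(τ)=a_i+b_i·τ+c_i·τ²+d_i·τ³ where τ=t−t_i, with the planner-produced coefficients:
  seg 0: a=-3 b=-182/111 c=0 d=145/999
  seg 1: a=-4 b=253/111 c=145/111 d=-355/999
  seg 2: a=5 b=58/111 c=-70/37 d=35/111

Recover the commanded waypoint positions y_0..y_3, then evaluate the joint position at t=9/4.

y_0=-3 y_1=-4 y_2=5 y_3=1
S(9/4) = -11925/2368

y_0 = S_0(0) = a_0 = -3
y_1 = S_1(0) = a_1 = -4
y_2 = S_2(0) = a_2 = 5
y_3 = S_2(2) = 1
t_q=9/4 is in segment 0 (τ=9/4); S_0(τ)=-11925/2368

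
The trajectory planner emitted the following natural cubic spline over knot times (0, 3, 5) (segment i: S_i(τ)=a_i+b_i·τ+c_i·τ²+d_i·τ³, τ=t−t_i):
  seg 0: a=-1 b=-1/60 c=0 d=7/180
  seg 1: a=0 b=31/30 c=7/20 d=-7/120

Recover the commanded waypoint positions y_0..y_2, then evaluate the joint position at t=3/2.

y_0=-1 y_1=0 y_2=3
S(3/2) = -143/160

y_0 = S_0(0) = a_0 = -1
y_1 = S_1(0) = a_1 = 0
y_2 = S_1(2) = 3
t_q=3/2 is in segment 0 (τ=3/2); S_0(τ)=-143/160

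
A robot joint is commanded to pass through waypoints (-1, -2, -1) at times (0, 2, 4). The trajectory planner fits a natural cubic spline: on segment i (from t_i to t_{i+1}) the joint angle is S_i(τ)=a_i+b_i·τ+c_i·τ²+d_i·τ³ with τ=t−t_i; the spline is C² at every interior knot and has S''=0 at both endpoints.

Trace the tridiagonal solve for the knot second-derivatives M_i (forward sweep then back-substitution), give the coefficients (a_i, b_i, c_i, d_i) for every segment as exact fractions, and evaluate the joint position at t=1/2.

Δ: Δ0=-1/2, Δ1=1/2
row 1: diag=8, rhs=6; c'=1/4, d'=3/4
back: M1=3/4
M: M0=0, M1=3/4, M2=0
seg 0: a=-1, c=M0/2=0, d=(M1−M0)/(6·2)=1/16, b=Δ0−h0·(2M0+M1)/6=-3/4
seg 1: a=-2, c=M1/2=3/8, d=(M2−M1)/(6·2)=-1/16, b=Δ1−h1·(2M1+M2)/6=0
t_q=1/2 → seg 0, τ=1/2; S=-1+-3/4·τ+0·τ²+1/16·τ³=-175/128

  seg 0: a=-1 b=-3/4 c=0 d=1/16
  seg 1: a=-2 b=0 c=3/8 d=-1/16
S(1/2) = -175/128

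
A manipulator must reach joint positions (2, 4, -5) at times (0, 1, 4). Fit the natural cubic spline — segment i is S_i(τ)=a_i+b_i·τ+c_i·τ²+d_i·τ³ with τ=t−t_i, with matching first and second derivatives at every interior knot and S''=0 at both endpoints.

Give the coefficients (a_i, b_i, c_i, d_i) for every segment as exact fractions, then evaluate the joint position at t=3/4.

Δ: Δ0=2, Δ1=-3
row 1: diag=8, rhs=-30; c'=3/8, d'=-15/4
back: M1=-15/4
M: M0=0, M1=-15/4, M2=0
seg 0: a=2, c=M0/2=0, d=(M1−M0)/(6·1)=-5/8, b=Δ0−h0·(2M0+M1)/6=21/8
seg 1: a=4, c=M1/2=-15/8, d=(M2−M1)/(6·3)=5/24, b=Δ1−h1·(2M1+M2)/6=3/4
t_q=3/4 → seg 0, τ=3/4; S=2+21/8·τ+0·τ²+-5/8·τ³=1897/512

  seg 0: a=2 b=21/8 c=0 d=-5/8
  seg 1: a=4 b=3/4 c=-15/8 d=5/24
S(3/4) = 1897/512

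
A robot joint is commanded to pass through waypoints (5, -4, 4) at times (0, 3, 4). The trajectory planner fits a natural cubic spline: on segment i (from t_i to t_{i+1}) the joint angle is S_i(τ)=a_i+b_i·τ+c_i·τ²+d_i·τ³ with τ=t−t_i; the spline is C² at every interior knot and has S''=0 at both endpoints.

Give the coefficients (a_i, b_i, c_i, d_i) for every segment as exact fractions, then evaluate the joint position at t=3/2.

Δ: Δ0=-3, Δ1=8
row 1: diag=8, rhs=66; c'=1/8, d'=33/4
back: M1=33/4
M: M0=0, M1=33/4, M2=0
seg 0: a=5, c=M0/2=0, d=(M1−M0)/(6·3)=11/24, b=Δ0−h0·(2M0+M1)/6=-57/8
seg 1: a=-4, c=M1/2=33/8, d=(M2−M1)/(6·1)=-11/8, b=Δ1−h1·(2M1+M2)/6=21/4
t_q=3/2 → seg 0, τ=3/2; S=5+-57/8·τ+0·τ²+11/24·τ³=-265/64

  seg 0: a=5 b=-57/8 c=0 d=11/24
  seg 1: a=-4 b=21/4 c=33/8 d=-11/8
S(3/2) = -265/64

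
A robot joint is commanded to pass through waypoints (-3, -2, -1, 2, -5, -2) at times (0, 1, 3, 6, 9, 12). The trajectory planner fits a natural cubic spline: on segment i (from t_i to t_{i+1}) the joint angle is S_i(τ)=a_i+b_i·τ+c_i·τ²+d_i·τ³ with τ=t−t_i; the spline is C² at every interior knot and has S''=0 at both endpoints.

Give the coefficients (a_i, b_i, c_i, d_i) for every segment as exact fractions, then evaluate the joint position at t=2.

  seg 0: a=-3 b=83/72 c=0 d=-11/72
  seg 1: a=-2 b=25/36 c=-11/24 d=13/72
  seg 2: a=-1 b=37/36 c=5/8 d=-137/648
  seg 3: a=2 b=-67/72 c=-23/18 d=175/648
  seg 4: a=-5 b=-47/36 c=83/72 d=-83/648
S(2) = -19/12

Δ: Δ0=1, Δ1=1/2, Δ2=1, Δ3=-7/3, Δ4=1
row 1: diag=6, rhs=-3; c'=1/3, d'=-1/2
row 2: denom=10−2·1/3=28/3; d'=(3−2·-1/2)/(28/3)=3/7
row 3: denom=12−3·9/28=309/28; d'=(-20−3·3/7)/(309/28)=-596/309
row 4: denom=12−3·28/103=1152/103; d'=(20−3·-596/309)/(1152/103)=83/36
back: M4=83/36
back: M3=-596/309−28/103·83/36=-23/9
back: M2=3/7−9/28·-23/9=5/4
back: M1=-1/2−1/3·5/4=-11/12
M: M0=0, M1=-11/12, M2=5/4, M3=-23/9, M4=83/36, M5=0
seg 0: a=-3, c=M0/2=0, d=(M1−M0)/(6·1)=-11/72, b=Δ0−h0·(2M0+M1)/6=83/72
seg 1: a=-2, c=M1/2=-11/24, d=(M2−M1)/(6·2)=13/72, b=Δ1−h1·(2M1+M2)/6=25/36
seg 2: a=-1, c=M2/2=5/8, d=(M3−M2)/(6·3)=-137/648, b=Δ2−h2·(2M2+M3)/6=37/36
seg 3: a=2, c=M3/2=-23/18, d=(M4−M3)/(6·3)=175/648, b=Δ3−h3·(2M3+M4)/6=-67/72
seg 4: a=-5, c=M4/2=83/72, d=(M5−M4)/(6·3)=-83/648, b=Δ4−h4·(2M4+M5)/6=-47/36
t_q=2 → seg 1, τ=1; S=-2+25/36·τ+-11/24·τ²+13/72·τ³=-19/12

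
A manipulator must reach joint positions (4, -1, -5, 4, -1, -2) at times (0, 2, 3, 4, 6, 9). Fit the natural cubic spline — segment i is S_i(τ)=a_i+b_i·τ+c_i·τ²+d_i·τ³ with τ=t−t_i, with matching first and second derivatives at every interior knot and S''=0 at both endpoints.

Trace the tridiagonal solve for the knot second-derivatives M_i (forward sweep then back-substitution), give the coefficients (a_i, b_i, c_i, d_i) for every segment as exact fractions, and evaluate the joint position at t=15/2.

Δ: Δ0=-5/2, Δ1=-4, Δ2=9, Δ3=-5/2, Δ4=-1/3
row 1: diag=6, rhs=-9; c'=1/6, d'=-3/2
row 2: denom=4−1·1/6=23/6; d'=(78−1·-3/2)/(23/6)=477/23
row 3: denom=6−1·6/23=132/23; d'=(-69−1·477/23)/(132/23)=-172/11
row 4: denom=10−2·23/66=307/33; d'=(13−2·-172/11)/(307/33)=1461/307
back: M4=1461/307
back: M3=-172/11−23/66·1461/307=-10619/614
back: M2=477/23−6/23·-10619/614=7752/307
back: M1=-3/2−1/6·7752/307=-3505/614
M: M0=0, M1=-3505/614, M2=7752/307, M3=-10619/614, M4=1461/307, M5=0
seg 0: a=4, c=M0/2=0, d=(M1−M0)/(6·2)=-3505/7368, b=Δ0−h0·(2M0+M1)/6=-550/921
seg 1: a=-1, c=M1/2=-3505/1228, d=(M2−M1)/(6·1)=19009/3684, b=Δ1−h1·(2M1+M2)/6=-11615/1842
seg 2: a=-5, c=M2/2=3876/307, d=(M3−M2)/(6·1)=-26123/3684, b=Δ2−h2·(2M2+M3)/6=12767/3684
seg 3: a=4, c=M3/2=-10619/1228, d=(M4−M3)/(6·2)=13541/7368, b=Δ3−h3·(2M3+M4)/6=13711/1842
seg 4: a=-1, c=M4/2=1461/614, d=(M5−M4)/(6·3)=-487/1842, b=Δ4−h4·(2M4+M5)/6=-4690/921
t_q=15/2 → seg 4, τ=3/2; S=-1+-4690/921·τ+1461/614·τ²+-487/1842·τ³=-20517/4912

  seg 0: a=4 b=-550/921 c=0 d=-3505/7368
  seg 1: a=-1 b=-11615/1842 c=-3505/1228 d=19009/3684
  seg 2: a=-5 b=12767/3684 c=3876/307 d=-26123/3684
  seg 3: a=4 b=13711/1842 c=-10619/1228 d=13541/7368
  seg 4: a=-1 b=-4690/921 c=1461/614 d=-487/1842
S(15/2) = -20517/4912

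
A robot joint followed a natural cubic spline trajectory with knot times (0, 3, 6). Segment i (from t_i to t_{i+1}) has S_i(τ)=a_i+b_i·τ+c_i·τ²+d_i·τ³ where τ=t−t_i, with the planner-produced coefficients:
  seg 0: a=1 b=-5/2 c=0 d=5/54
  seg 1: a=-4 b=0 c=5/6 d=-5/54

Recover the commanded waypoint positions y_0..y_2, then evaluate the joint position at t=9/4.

y_0 = S_0(0) = a_0 = 1
y_1 = S_1(0) = a_1 = -4
y_2 = S_1(3) = 1
t_q=9/4 is in segment 0 (τ=9/4); S_0(τ)=-457/128

y_0=1 y_1=-4 y_2=1
S(9/4) = -457/128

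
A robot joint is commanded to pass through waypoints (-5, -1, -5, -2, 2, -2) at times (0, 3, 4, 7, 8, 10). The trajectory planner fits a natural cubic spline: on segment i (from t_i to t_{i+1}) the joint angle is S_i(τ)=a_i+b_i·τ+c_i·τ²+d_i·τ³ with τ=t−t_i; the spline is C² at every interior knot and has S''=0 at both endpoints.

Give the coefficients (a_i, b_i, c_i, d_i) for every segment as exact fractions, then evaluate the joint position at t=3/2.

Δ: Δ0=4/3, Δ1=-4, Δ2=1, Δ3=4, Δ4=-2
row 1: diag=8, rhs=-32; c'=1/8, d'=-4
row 2: denom=8−1·1/8=63/8; d'=(30−1·-4)/(63/8)=272/63
row 3: denom=8−3·8/21=48/7; d'=(18−3·272/63)/(48/7)=53/72
row 4: denom=6−1·7/48=281/48; d'=(-36−1·53/72)/(281/48)=-5290/843
back: M4=-5290/843
back: M3=53/72−7/48·-5290/843=464/281
back: M2=272/63−8/21·464/281=9328/2529
back: M1=-4−1/8·9328/2529=-11282/2529
M: M0=0, M1=-11282/2529, M2=9328/2529, M3=464/281, M4=-5290/843, M5=0
seg 0: a=-5, c=M0/2=0, d=(M1−M0)/(6·3)=-5641/22761, b=Δ0−h0·(2M0+M1)/6=9013/2529
seg 1: a=-1, c=M1/2=-5641/2529, d=(M2−M1)/(6·1)=1145/843, b=Δ1−h1·(2M1+M2)/6=-7910/2529
seg 2: a=-5, c=M2/2=4664/2529, d=(M3−M2)/(6·3)=-2576/22761, b=Δ2−h2·(2M2+M3)/6=-8887/2529
seg 3: a=-2, c=M3/2=232/281, d=(M4−M3)/(6·1)=-3341/2529, b=Δ3−h3·(2M3+M4)/6=11369/2529
seg 4: a=2, c=M4/2=-2645/843, d=(M5−M4)/(6·2)=2645/5058, b=Δ4−h4·(2M4+M5)/6=5522/2529
t_q=3/2 → seg 0, τ=3/2; S=-5+9013/2529·τ+0·τ²+-5641/22761·τ³=-1103/2248

  seg 0: a=-5 b=9013/2529 c=0 d=-5641/22761
  seg 1: a=-1 b=-7910/2529 c=-5641/2529 d=1145/843
  seg 2: a=-5 b=-8887/2529 c=4664/2529 d=-2576/22761
  seg 3: a=-2 b=11369/2529 c=232/281 d=-3341/2529
  seg 4: a=2 b=5522/2529 c=-2645/843 d=2645/5058
S(3/2) = -1103/2248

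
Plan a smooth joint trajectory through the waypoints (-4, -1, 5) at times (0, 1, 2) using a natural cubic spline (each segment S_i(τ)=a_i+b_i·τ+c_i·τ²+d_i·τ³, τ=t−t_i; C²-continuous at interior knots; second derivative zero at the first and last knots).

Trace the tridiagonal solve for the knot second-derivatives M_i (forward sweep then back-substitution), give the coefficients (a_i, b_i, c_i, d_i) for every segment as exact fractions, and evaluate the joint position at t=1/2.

  seg 0: a=-4 b=9/4 c=0 d=3/4
  seg 1: a=-1 b=9/2 c=9/4 d=-3/4
S(1/2) = -89/32

Δ: Δ0=3, Δ1=6
row 1: diag=4, rhs=18; c'=1/4, d'=9/2
back: M1=9/2
M: M0=0, M1=9/2, M2=0
seg 0: a=-4, c=M0/2=0, d=(M1−M0)/(6·1)=3/4, b=Δ0−h0·(2M0+M1)/6=9/4
seg 1: a=-1, c=M1/2=9/4, d=(M2−M1)/(6·1)=-3/4, b=Δ1−h1·(2M1+M2)/6=9/2
t_q=1/2 → seg 0, τ=1/2; S=-4+9/4·τ+0·τ²+3/4·τ³=-89/32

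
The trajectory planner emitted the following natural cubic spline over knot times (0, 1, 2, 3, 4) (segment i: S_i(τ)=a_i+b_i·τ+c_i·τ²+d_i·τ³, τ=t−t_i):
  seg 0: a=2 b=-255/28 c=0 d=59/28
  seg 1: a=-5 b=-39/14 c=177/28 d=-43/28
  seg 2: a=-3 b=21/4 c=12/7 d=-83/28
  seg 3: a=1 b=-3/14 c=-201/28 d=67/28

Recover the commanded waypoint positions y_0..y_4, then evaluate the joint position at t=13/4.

y_0 = S_0(0) = a_0 = 2
y_1 = S_1(0) = a_1 = -5
y_2 = S_2(0) = a_2 = -3
y_3 = S_3(0) = a_3 = 1
y_4 = S_3(1) = -4
t_q=13/4 is in segment 3 (τ=1/4); S_3(τ)=137/256

y_0=2 y_1=-5 y_2=-3 y_3=1 y_4=-4
S(13/4) = 137/256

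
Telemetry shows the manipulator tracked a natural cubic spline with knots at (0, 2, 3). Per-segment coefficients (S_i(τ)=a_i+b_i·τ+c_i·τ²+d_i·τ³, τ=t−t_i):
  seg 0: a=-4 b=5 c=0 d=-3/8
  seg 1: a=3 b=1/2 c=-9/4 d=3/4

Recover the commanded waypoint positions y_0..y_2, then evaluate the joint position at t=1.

y_0=-4 y_1=3 y_2=2
S(1) = 5/8

y_0 = S_0(0) = a_0 = -4
y_1 = S_1(0) = a_1 = 3
y_2 = S_1(1) = 2
t_q=1 is in segment 0 (τ=1); S_0(τ)=5/8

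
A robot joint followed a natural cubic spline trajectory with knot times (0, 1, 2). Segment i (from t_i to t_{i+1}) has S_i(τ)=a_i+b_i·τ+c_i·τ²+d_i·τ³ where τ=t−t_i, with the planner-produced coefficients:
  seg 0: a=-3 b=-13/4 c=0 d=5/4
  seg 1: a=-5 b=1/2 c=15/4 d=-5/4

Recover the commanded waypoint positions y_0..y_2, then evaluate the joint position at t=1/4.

y_0 = S_0(0) = a_0 = -3
y_1 = S_1(0) = a_1 = -5
y_2 = S_1(1) = -2
t_q=1/4 is in segment 0 (τ=1/4); S_0(τ)=-971/256

y_0=-3 y_1=-5 y_2=-2
S(1/4) = -971/256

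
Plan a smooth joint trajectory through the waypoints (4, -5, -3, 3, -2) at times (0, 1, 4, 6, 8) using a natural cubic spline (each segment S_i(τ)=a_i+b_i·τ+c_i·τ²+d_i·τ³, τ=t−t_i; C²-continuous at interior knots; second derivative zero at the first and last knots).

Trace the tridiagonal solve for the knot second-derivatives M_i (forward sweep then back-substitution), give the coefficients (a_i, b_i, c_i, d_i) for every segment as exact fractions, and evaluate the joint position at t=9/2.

  seg 0: a=4 b=-16409/1608 c=0 d=1937/1608
  seg 1: a=-5 b=-5299/804 c=1937/536 d=-1921/4824
  seg 2: a=-3 b=6979/1608 c=2/67 d=-2251/6432
  seg 3: a=3 b=209/804 c=-2219/1072 d=2219/6432
S(9/2) = -14857/17152

Δ: Δ0=-9, Δ1=2/3, Δ2=3, Δ3=-5/2
row 1: diag=8, rhs=58; c'=3/8, d'=29/4
row 2: denom=10−3·3/8=71/8; d'=(14−3·29/4)/(71/8)=-62/71
row 3: denom=8−2·16/71=536/71; d'=(-33−2·-62/71)/(536/71)=-2219/536
back: M3=-2219/536
back: M2=-62/71−16/71·-2219/536=4/67
back: M1=29/4−3/8·4/67=1937/268
M: M0=0, M1=1937/268, M2=4/67, M3=-2219/536, M4=0
seg 0: a=4, c=M0/2=0, d=(M1−M0)/(6·1)=1937/1608, b=Δ0−h0·(2M0+M1)/6=-16409/1608
seg 1: a=-5, c=M1/2=1937/536, d=(M2−M1)/(6·3)=-1921/4824, b=Δ1−h1·(2M1+M2)/6=-5299/804
seg 2: a=-3, c=M2/2=2/67, d=(M3−M2)/(6·2)=-2251/6432, b=Δ2−h2·(2M2+M3)/6=6979/1608
seg 3: a=3, c=M3/2=-2219/1072, d=(M4−M3)/(6·2)=2219/6432, b=Δ3−h3·(2M3+M4)/6=209/804
t_q=9/2 → seg 2, τ=1/2; S=-3+6979/1608·τ+2/67·τ²+-2251/6432·τ³=-14857/17152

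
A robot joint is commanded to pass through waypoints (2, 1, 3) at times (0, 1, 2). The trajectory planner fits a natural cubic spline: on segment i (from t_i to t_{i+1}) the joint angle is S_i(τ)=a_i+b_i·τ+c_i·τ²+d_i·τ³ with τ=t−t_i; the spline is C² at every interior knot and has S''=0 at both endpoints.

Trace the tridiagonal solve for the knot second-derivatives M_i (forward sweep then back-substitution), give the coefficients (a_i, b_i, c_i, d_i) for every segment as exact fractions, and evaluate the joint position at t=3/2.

Δ: Δ0=-1, Δ1=2
row 1: diag=4, rhs=18; c'=1/4, d'=9/2
back: M1=9/2
M: M0=0, M1=9/2, M2=0
seg 0: a=2, c=M0/2=0, d=(M1−M0)/(6·1)=3/4, b=Δ0−h0·(2M0+M1)/6=-7/4
seg 1: a=1, c=M1/2=9/4, d=(M2−M1)/(6·1)=-3/4, b=Δ1−h1·(2M1+M2)/6=1/2
t_q=3/2 → seg 1, τ=1/2; S=1+1/2·τ+9/4·τ²+-3/4·τ³=55/32

  seg 0: a=2 b=-7/4 c=0 d=3/4
  seg 1: a=1 b=1/2 c=9/4 d=-3/4
S(3/2) = 55/32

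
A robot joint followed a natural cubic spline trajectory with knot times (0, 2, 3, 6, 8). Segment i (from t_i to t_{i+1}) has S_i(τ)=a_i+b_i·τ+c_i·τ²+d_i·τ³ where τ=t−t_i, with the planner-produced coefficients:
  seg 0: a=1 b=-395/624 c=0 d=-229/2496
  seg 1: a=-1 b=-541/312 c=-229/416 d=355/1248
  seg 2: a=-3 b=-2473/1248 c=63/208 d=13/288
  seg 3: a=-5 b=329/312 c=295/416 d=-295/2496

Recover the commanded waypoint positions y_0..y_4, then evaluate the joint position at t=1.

y_0=1 y_1=-1 y_2=-3 y_3=-5 y_4=-1
S(1) = 229/832

y_0 = S_0(0) = a_0 = 1
y_1 = S_1(0) = a_1 = -1
y_2 = S_2(0) = a_2 = -3
y_3 = S_3(0) = a_3 = -5
y_4 = S_3(2) = -1
t_q=1 is in segment 0 (τ=1); S_0(τ)=229/832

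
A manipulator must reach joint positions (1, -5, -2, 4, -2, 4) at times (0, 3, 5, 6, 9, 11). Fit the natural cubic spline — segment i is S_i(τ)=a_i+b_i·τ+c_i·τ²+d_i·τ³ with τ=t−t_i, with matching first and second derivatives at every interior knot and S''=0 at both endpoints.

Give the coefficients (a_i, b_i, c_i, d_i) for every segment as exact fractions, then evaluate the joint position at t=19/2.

  seg 0: a=1 b=-169/68 c=0 d=11/204
  seg 1: a=-5 b=-35/34 c=33/68 d=53/136
  seg 2: a=-2 b=95/17 c=48/17 d=-41/17
  seg 3: a=4 b=4 c=-75/17 d=41/51
  seg 4: a=-2 b=-13/17 c=48/17 d=-8/17
S(19/2) = -59/34

Δ: Δ0=-2, Δ1=3/2, Δ2=6, Δ3=-2, Δ4=3
row 1: diag=10, rhs=21; c'=1/5, d'=21/10
row 2: denom=6−2·1/5=28/5; d'=(27−2·21/10)/(28/5)=57/14
row 3: denom=8−1·5/28=219/28; d'=(-48−1·57/14)/(219/28)=-486/73
row 4: denom=10−3·28/73=646/73; d'=(30−3·-486/73)/(646/73)=96/17
back: M4=96/17
back: M3=-486/73−28/73·96/17=-150/17
back: M2=57/14−5/28·-150/17=96/17
back: M1=21/10−1/5·96/17=33/34
M: M0=0, M1=33/34, M2=96/17, M3=-150/17, M4=96/17, M5=0
seg 0: a=1, c=M0/2=0, d=(M1−M0)/(6·3)=11/204, b=Δ0−h0·(2M0+M1)/6=-169/68
seg 1: a=-5, c=M1/2=33/68, d=(M2−M1)/(6·2)=53/136, b=Δ1−h1·(2M1+M2)/6=-35/34
seg 2: a=-2, c=M2/2=48/17, d=(M3−M2)/(6·1)=-41/17, b=Δ2−h2·(2M2+M3)/6=95/17
seg 3: a=4, c=M3/2=-75/17, d=(M4−M3)/(6·3)=41/51, b=Δ3−h3·(2M3+M4)/6=4
seg 4: a=-2, c=M4/2=48/17, d=(M5−M4)/(6·2)=-8/17, b=Δ4−h4·(2M4+M5)/6=-13/17
t_q=19/2 → seg 4, τ=1/2; S=-2+-13/17·τ+48/17·τ²+-8/17·τ³=-59/34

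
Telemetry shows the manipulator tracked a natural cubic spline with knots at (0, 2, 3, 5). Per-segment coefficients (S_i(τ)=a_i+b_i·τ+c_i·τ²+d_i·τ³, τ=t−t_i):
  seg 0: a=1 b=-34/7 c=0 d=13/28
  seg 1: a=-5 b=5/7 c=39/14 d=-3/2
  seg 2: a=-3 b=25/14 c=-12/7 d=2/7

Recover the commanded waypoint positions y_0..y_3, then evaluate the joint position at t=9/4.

y_0=1 y_1=-5 y_2=-3 y_3=-4
S(9/4) = -4185/896

y_0 = S_0(0) = a_0 = 1
y_1 = S_1(0) = a_1 = -5
y_2 = S_2(0) = a_2 = -3
y_3 = S_2(2) = -4
t_q=9/4 is in segment 1 (τ=1/4); S_1(τ)=-4185/896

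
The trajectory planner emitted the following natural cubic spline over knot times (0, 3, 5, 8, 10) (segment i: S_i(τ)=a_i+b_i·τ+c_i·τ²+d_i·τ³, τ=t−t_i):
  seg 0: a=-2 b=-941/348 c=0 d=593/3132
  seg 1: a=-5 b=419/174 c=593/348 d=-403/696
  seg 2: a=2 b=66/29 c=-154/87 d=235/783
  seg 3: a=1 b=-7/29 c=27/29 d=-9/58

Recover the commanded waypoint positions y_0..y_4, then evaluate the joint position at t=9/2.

y_0=-2 y_1=-5 y_2=2 y_3=1 y_4=3
S(9/2) = 913/1856

y_0 = S_0(0) = a_0 = -2
y_1 = S_1(0) = a_1 = -5
y_2 = S_2(0) = a_2 = 2
y_3 = S_3(0) = a_3 = 1
y_4 = S_3(2) = 3
t_q=9/2 is in segment 1 (τ=3/2); S_1(τ)=913/1856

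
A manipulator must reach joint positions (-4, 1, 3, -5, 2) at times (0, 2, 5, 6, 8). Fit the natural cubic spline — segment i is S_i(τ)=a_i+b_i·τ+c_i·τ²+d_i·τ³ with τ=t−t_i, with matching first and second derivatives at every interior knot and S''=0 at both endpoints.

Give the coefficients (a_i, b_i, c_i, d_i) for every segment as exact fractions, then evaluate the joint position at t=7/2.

Δ: Δ0=5/2, Δ1=2/3, Δ2=-8, Δ3=7/2
row 1: diag=10, rhs=-11; c'=3/10, d'=-11/10
row 2: denom=8−3·3/10=71/10; d'=(-52−3·-11/10)/(71/10)=-487/71
row 3: denom=6−1·10/71=416/71; d'=(69−1·-487/71)/(416/71)=2693/208
back: M3=2693/208
back: M2=-487/71−10/71·2693/208=-903/104
back: M1=-11/10−3/10·-903/104=313/208
M: M0=0, M1=313/208, M2=-903/104, M3=2693/208, M4=0
seg 0: a=-4, c=M0/2=0, d=(M1−M0)/(6·2)=313/2496, b=Δ0−h0·(2M0+M1)/6=1247/624
seg 1: a=1, c=M1/2=313/416, d=(M2−M1)/(6·3)=-163/288, b=Δ1−h1·(2M1+M2)/6=1093/312
seg 2: a=3, c=M2/2=-903/208, d=(M3−M2)/(6·1)=4499/1248, b=Δ2−h2·(2M2+M3)/6=-9065/1248
seg 3: a=-5, c=M3/2=2693/416, d=(M4−M3)/(6·2)=-2693/2496, b=Δ3−h3·(2M3+M4)/6=-1601/312
t_q=7/2 → seg 1, τ=3/2; S=1+1093/312·τ+313/416·τ²+-163/288·τ³=20093/3328

  seg 0: a=-4 b=1247/624 c=0 d=313/2496
  seg 1: a=1 b=1093/312 c=313/416 d=-163/288
  seg 2: a=3 b=-9065/1248 c=-903/208 d=4499/1248
  seg 3: a=-5 b=-1601/312 c=2693/416 d=-2693/2496
S(7/2) = 20093/3328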